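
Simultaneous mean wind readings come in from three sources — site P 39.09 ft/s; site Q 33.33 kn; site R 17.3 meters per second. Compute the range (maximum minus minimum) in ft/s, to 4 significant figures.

17.67 ft/s

site Q: 33.33 kt = 56.2547 ft/s.
site R: 17.3 m/s = 56.7585 ft/s.
Spread: 56.7585 − 39.0900 = 17.67 ft/s.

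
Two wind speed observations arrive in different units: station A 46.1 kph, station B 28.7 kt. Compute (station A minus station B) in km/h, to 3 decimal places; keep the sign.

-7.052 km/h

station B: 28.7 kt = 53.15240 km/h.
Difference: 46.10000 − 53.15240 = -7.052 km/h.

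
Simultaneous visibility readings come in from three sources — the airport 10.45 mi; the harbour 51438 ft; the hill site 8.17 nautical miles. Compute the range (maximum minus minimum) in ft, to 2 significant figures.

5500 ft

the airport: 10.45 SM = 55176.00 ft.
the hill site: 8.17 nmi = 49641.86 ft.
Spread: 55176.00 − 49641.86 = 5500 ft.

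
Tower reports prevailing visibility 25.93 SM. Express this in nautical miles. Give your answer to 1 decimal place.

22.5 nmi

1 SM = 0.868976 nmi, so 25.93 × 0.868976 = 22.5 nmi.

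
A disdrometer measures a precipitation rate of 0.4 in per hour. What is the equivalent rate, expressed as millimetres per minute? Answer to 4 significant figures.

0.4 in/hour × 25.4 mm/in × 0.0166667 hour/minute = 0.1693 mm/minute.

0.1693 mm/minute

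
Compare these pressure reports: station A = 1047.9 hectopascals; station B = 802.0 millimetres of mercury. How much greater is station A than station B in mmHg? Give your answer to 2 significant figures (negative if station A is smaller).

station A: 1047.9 hPa = 785.99 mmHg.
Difference: 785.99 − 802.00 = -16 mmHg.

-16 mmHg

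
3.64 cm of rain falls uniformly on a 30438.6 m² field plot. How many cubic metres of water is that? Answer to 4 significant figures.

Depth: 3.64 cm × 10 = 36.4 mm.
1 mm over 1 m² is 1 L, so volume = 36.4 × 30438.6 = 1107965 L = 1108 m³.

1108 cubic metres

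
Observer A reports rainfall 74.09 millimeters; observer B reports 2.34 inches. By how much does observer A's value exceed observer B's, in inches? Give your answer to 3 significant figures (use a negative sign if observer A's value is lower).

0.577 in

observer A: 74.09 mm = 2.91693 in.
Difference: 2.91693 − 2.34000 = 0.577 in.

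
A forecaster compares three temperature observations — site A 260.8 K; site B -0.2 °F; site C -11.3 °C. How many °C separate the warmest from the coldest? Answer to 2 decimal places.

6.59 °C

site A: 260.8 K = -12.350 °C.
site B: -0.2 °F = -17.889 °C.
Spread: (-11.300) − (-17.889) = 6.589 °C.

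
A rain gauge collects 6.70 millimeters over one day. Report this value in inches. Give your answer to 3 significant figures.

0.264 in

1 mm = 0.0393701 in, so 6.70 × 0.0393701 = 0.264 in.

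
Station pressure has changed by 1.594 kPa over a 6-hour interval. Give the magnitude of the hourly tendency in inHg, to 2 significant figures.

1.594 kPa / 6 h × 0.2953 inHg/kPa = 0.078 inHg/h.

0.078 inHg per hour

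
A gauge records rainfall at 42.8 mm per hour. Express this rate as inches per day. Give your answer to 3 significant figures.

40.4 in/day

42.8 mm/hour × 0.0393701 in/mm × 24 hour/day = 40.4 in/day.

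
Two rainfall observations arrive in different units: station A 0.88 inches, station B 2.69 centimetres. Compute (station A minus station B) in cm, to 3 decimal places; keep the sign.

-0.455 cm

station A: 0.88 in = 2.23520 cm.
Difference: 2.23520 − 2.69000 = -0.455 cm.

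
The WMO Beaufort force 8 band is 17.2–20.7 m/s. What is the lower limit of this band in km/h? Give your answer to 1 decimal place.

17.2–20.7 m/s × 3.6 = 61.9–74.5 km/h.

61.9 km/h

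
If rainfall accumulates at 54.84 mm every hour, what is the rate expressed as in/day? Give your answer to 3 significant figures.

51.8 in/day

54.84 mm/hour × 0.0393701 in/mm × 24 hour/day = 51.8 in/day.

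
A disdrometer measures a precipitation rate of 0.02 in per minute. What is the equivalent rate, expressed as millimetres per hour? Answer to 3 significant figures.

30.5 mm/hour

0.02 in/minute × 25.4 mm/in × 60 minute/hour = 30.5 mm/hour.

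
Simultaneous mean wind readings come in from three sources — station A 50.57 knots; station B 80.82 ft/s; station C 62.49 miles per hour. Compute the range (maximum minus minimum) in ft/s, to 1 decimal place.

station A: 50.57 kt = 85.353 ft/s.
station C: 62.49 mph = 91.652 ft/s.
Spread: 91.652 − 80.820 = 10.8 ft/s.

10.8 ft/s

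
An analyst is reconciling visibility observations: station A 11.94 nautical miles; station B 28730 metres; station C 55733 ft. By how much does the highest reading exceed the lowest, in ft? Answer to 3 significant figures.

38500 ft

station A: 11.94 nmi = 72548.82 ft.
station B: 28730 m = 94258.53 ft.
Spread: 94258.53 − 55733.00 = 38500 ft.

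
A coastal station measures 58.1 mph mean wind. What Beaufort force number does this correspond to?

58.1 mph = 26.0 m/s, which is Beaufort 10 (storm, 24.5–28.4 m/s).

Beaufort force 10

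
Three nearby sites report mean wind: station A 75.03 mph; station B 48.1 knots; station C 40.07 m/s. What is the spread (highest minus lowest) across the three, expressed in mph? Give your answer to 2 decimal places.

station B: 48.1 kt = 55.3525 mph.
station C: 40.07 m/s = 89.6340 mph.
Spread: 89.6340 − 55.3525 = 34.28 mph.

34.28 mph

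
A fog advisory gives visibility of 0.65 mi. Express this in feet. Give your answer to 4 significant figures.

3432 ft

1 SM = 5280 ft, so 0.65 × 5280 = 3432 ft.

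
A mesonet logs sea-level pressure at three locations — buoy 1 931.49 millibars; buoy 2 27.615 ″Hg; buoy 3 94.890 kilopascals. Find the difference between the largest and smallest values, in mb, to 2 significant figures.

17 mb

buoy 2: 27.615 inHg = 935.15 mb.
buoy 3: 94.890 kPa = 948.90 mb.
Spread: 948.90 − 931.49 = 17 mb.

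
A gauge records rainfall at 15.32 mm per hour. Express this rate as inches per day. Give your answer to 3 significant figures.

14.5 in/day

15.32 mm/hour × 0.0393701 in/mm × 24 hour/day = 14.5 in/day.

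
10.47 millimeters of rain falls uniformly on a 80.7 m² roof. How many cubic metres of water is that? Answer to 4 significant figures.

0.8449 cubic metres

1 mm over 1 m² is 1 L, so volume = 10.47 × 80.7 = 844.929 L = 0.8449 m³.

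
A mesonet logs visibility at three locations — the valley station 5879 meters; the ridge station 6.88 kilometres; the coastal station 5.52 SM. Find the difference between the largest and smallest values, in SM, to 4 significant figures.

the valley station: 5879 m = 3.65304 SM.
the ridge station: 6.88 km = 4.27503 SM.
Spread: 5.52000 − 3.65304 = 1.867 SM.

1.867 SM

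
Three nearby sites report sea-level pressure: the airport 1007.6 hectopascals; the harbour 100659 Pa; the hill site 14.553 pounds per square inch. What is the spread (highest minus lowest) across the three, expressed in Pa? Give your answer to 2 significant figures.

the airport: 1007.6 hPa = 100760.00 Pa.
the hill site: 14.553 psi = 100339.40 Pa.
Spread: 100760.00 − 100339.40 = 420 Pa.

420 Pa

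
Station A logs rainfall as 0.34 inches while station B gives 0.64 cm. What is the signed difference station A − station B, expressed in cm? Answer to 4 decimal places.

0.2236 cm

station A: 0.34 in = 0.863600 cm.
Difference: 0.863600 − 0.640000 = 0.2236 cm.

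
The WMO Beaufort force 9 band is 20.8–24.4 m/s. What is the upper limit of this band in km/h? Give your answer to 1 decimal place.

20.8–24.4 m/s × 3.6 = 74.9–87.8 km/h.

87.8 km/h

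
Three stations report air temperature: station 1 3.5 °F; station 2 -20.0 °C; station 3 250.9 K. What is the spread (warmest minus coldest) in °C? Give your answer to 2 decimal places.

station 1: 3.5 °F = -15.833 °C.
station 3: 250.9 K = -22.250 °C.
Spread: (-15.833) − (-22.250) = 6.417 °C.

6.42 °C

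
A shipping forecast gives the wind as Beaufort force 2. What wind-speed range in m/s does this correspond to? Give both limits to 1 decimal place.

1.6 to 3.3 m/s

Beaufort 2 (light breeze) spans 1.6–3.3 m/s.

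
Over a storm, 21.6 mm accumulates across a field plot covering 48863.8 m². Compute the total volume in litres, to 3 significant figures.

1 mm over 1 m² is 1 L, so volume = 21.6 × 48863.8 = 1055458.1 L ≈ 1060000 L.

1060000 litres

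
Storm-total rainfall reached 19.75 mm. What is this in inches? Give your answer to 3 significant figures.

1 mm = 0.0393701 in, so 19.75 × 0.0393701 = 0.778 in.

0.778 in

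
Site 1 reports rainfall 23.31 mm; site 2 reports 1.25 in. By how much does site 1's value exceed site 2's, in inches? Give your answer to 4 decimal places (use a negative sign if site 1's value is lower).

-0.3323 in

site 1: 23.31 mm = 0.917717 in.
Difference: 0.917717 − 1.250000 = -0.3323 in.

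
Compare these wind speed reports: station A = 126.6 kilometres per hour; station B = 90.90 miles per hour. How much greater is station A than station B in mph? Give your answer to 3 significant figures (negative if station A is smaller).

-12.2 mph

station A: 126.6 km/h = 78.666 mph.
Difference: 78.666 − 90.900 = -12.2 mph.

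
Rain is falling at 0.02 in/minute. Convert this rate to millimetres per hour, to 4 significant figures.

30.48 mm/hour

0.02 in/minute × 25.4 mm/in × 60 minute/hour = 30.48 mm/hour.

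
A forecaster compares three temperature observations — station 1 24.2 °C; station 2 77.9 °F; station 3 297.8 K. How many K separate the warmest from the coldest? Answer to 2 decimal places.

1.30 K

station 2: 77.9 °F = 25.500 °C.
station 3: 297.8 K = 24.650 °C.
Spread: 25.500 − 24.200 = 1.300 °C.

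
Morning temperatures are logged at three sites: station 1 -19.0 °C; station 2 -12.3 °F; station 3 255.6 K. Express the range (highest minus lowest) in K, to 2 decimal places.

7.06 K

station 2: -12.3 °F = -24.611 °C.
station 3: 255.6 K = -17.550 °C.
Spread: (-17.550) − (-24.611) = 7.061 °C.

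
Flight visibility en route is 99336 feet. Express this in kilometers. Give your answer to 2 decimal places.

1 ft = 0.0003048 km, so 99336 × 0.0003048 = 30.28 km.

30.28 km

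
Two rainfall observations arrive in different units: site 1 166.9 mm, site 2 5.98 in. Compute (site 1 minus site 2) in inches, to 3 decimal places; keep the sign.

0.591 in

site 1: 166.9 mm = 6.57087 in.
Difference: 6.57087 − 5.98000 = 0.591 in.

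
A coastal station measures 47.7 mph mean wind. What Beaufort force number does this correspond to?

Beaufort force 9

47.7 mph = 21.3 m/s, which is Beaufort 9 (strong gale, 20.8–24.4 m/s).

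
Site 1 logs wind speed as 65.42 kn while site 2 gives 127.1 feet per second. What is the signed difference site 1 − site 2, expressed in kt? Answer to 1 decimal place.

site 2: 127.1 ft/s = 75.305 kt.
Difference: 65.420 − 75.305 = -9.9 kt.

-9.9 kt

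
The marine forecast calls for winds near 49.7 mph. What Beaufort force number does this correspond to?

49.7 mph = 22.2 m/s, which is Beaufort 9 (strong gale, 20.8–24.4 m/s).

Beaufort force 9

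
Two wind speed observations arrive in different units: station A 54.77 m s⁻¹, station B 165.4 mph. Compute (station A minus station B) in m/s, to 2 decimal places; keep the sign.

-19.17 m/s

station B: 165.4 mph = 73.9404 m/s.
Difference: 54.7700 − 73.9404 = -19.17 m/s.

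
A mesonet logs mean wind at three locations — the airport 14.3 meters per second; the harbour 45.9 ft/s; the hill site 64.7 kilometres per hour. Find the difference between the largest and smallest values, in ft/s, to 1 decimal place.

13.1 ft/s

the airport: 14.3 m/s = 46.916 ft/s.
the hill site: 64.7 km/h = 58.964 ft/s.
Spread: 58.964 − 45.900 = 13.1 ft/s.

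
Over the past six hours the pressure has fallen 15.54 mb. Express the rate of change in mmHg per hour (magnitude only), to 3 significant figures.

15.54 mb / 6 h × 0.750062 mmHg/mb = 1.94 mmHg/h.

1.94 mmHg per hour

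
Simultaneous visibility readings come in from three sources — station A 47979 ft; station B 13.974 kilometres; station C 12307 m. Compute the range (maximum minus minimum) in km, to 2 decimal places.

station A: 47979 ft = 14.6240 km.
station C: 12307 m = 12.3070 km.
Spread: 14.6240 − 12.3070 = 2.32 km.

2.32 km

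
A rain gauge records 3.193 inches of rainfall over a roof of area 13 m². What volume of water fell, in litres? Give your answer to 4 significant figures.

Depth: 3.193 in × 25.4 = 81.1022 mm.
1 mm over 1 m² is 1 L, so volume = 81.1022 × 13 = 1054.3286 L ≈ 1054 L.

1054 litres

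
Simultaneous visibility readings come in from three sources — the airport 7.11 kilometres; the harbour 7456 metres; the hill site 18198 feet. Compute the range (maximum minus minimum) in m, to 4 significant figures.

the airport: 7.11 km = 7110.00 m.
the hill site: 18198 ft = 5546.75 m.
Spread: 7456.00 − 5546.75 = 1909 m.

1909 m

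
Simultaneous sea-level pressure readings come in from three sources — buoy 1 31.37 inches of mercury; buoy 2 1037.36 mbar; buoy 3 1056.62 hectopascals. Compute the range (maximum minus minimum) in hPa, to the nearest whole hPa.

25 hPa

buoy 1: 31.37 inHg = 1062.31 hPa.
buoy 2: 1037.36 mb = 1037.36 hPa.
Spread: 1062.31 − 1037.36 = 25 hPa.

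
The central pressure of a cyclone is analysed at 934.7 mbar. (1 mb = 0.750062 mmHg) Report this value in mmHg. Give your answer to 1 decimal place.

1 mb = 0.750062 mmHg, so 934.7 × 0.750062 = 701.1 mmHg.

701.1 mmHg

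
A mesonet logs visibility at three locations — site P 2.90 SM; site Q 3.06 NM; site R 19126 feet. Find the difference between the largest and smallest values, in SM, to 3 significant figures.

0.722 SM

site Q: 3.06 nmi = 3.52139 SM.
site R: 19126 ft = 3.62235 SM.
Spread: 3.62235 − 2.90000 = 0.722 SM.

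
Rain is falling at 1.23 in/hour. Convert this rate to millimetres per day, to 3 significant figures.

750 mm/day

1.23 in/hour × 25.4 mm/in × 24 hour/day = 750 mm/day.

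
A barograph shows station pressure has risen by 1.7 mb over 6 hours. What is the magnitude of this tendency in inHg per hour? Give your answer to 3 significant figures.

1.7 mb / 6 h × 0.02953 inHg/mb = 0.00837 inHg/h.

0.00837 inHg per hour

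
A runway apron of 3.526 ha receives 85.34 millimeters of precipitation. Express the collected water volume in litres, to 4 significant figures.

3009000 litres

Area: 3.526 ha = 35260 m².
1 mm over 1 m² is 1 L, so volume = 85.34 × 35260 = 3009088.4 L ≈ 3009000 L.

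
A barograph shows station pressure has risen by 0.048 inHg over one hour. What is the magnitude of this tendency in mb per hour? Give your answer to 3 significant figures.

1.63 mb per hour

0.048 inHg / 1 h × 33.8639 mb/inHg = 1.63 mb/h.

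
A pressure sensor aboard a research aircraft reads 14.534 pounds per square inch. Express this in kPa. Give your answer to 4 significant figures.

100.2 kPa

1 psi = 6.89476 kPa, so 14.534 × 6.89476 = 100.2 kPa.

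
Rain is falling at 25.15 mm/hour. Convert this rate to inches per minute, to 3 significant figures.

0.0165 in/minute

25.15 mm/hour × 0.0393701 in/mm × 0.0166667 hour/minute = 0.0165 in/minute.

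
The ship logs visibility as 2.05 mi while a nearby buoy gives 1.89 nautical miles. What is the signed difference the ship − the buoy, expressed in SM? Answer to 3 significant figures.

the buoy: 1.89 nmi = 2.17497 SM.
Difference: 2.05000 − 2.17497 = -0.125 SM.

-0.125 SM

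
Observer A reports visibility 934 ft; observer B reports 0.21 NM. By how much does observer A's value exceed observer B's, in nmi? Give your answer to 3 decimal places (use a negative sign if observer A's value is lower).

observer A: 934 ft = 0.15372 nmi.
Difference: 0.15372 − 0.21000 = -0.056 nmi.

-0.056 nmi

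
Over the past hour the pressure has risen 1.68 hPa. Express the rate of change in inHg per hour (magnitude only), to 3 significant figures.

1.68 hPa / 1 h × 0.02953 inHg/hPa = 0.0496 inHg/h.

0.0496 inHg per hour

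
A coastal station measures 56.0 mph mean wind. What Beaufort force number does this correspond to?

56.0 mph = 25.0 m/s, which is Beaufort 10 (storm, 24.5–28.4 m/s).

Beaufort force 10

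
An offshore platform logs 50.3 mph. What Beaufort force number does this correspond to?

Beaufort force 9

50.3 mph = 22.5 m/s, which is Beaufort 9 (strong gale, 20.8–24.4 m/s).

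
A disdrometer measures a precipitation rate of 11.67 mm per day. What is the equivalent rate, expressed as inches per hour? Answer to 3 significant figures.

0.0191 in/hour

11.67 mm/day × 0.0393701 in/mm × 0.0416667 day/hour = 0.0191 in/hour.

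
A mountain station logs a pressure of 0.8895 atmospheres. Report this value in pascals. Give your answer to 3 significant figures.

1 atm = 101325 Pa, so 0.8895 × 101325 = 90100 Pa.

90100 Pa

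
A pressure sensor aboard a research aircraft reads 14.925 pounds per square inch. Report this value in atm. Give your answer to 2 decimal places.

1.02 atm

1 psi = 0.068046 atm, so 14.925 × 0.068046 = 1.02 atm.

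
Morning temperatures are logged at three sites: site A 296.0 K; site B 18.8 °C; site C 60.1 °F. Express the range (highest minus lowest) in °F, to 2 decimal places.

site A: 296.0 K = 22.850 °C.
site C: 60.1 °F = 15.611 °C.
Spread: 22.850 − 15.611 = 7.239 °C = 13.03 °F.

13.03 °F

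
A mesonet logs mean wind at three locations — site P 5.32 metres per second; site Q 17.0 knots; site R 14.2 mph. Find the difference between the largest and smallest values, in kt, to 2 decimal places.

site P: 5.32 m/s = 10.3413 kt.
site R: 14.2 mph = 12.3395 kt.
Spread: 17.0000 − 10.3413 = 6.66 kt.

6.66 kt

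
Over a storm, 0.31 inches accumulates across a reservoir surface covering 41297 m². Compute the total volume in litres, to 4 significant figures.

325200 litres

Depth: 0.31 in × 25.4 = 7.874 mm.
1 mm over 1 m² is 1 L, so volume = 7.874 × 41297 = 325172.58 L ≈ 325200 L.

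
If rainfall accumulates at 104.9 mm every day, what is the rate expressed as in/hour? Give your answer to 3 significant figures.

0.172 in/hour

104.9 mm/day × 0.0393701 in/mm × 0.0416667 day/hour = 0.172 in/hour.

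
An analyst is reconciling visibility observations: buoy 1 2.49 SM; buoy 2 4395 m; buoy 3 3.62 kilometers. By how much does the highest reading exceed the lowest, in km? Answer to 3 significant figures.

buoy 1: 2.49 SM = 4.00727 km.
buoy 2: 4395 m = 4.39500 km.
Spread: 4.39500 − 3.62000 = 0.775 km.

0.775 km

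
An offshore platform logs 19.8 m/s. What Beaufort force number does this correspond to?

Beaufort force 8

19.8 m/s lies in the Beaufort 8 band (gale, 17.2–20.7 m/s).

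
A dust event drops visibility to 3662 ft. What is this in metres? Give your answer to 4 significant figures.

1116 m

1 ft = 0.3048 m, so 3662 × 0.3048 = 1116 m.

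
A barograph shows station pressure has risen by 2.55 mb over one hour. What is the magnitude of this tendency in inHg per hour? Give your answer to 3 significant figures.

2.55 mb / 1 h × 0.02953 inHg/mb = 0.0753 inHg/h.

0.0753 inHg per hour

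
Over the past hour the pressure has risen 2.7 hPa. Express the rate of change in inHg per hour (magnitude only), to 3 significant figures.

0.0797 inHg per hour

2.7 hPa / 1 h × 0.02953 inHg/hPa = 0.0797 inHg/h.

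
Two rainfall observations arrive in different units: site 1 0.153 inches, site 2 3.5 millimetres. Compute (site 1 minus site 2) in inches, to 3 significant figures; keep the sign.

0.0152 in

site 2: 3.5 mm = 0.137795 in.
Difference: 0.153000 − 0.137795 = 0.0152 in.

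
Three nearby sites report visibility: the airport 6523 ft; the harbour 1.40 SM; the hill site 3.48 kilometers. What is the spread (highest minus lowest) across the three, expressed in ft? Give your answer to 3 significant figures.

the harbour: 1.40 SM = 7392.00 ft.
the hill site: 3.48 km = 11417.32 ft.
Spread: 11417.32 − 6523.00 = 4890 ft.

4890 ft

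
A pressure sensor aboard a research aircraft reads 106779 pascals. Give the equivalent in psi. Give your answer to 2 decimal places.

15.49 psi

1 Pa = 0.000145038 psi, so 106779 × 0.000145038 = 15.49 psi.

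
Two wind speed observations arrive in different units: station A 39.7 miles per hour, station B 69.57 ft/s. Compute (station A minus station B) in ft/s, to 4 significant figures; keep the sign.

station A: 39.7 mph = 58.2267 ft/s.
Difference: 58.2267 − 69.5700 = -11.34 ft/s.

-11.34 ft/s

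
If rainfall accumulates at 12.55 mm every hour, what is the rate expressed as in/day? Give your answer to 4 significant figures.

12.55 mm/hour × 0.0393701 in/mm × 24 hour/day = 11.86 in/day.

11.86 in/day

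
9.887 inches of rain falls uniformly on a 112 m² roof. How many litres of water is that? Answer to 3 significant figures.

Depth: 9.887 in × 25.4 = 251.1298 mm.
1 mm over 1 m² is 1 L, so volume = 251.1298 × 112 = 28126.538 L ≈ 28100 L.

28100 litres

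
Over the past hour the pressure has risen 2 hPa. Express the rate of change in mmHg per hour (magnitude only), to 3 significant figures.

2 hPa / 1 h × 0.750062 mmHg/hPa = 1.50 mmHg/h.

1.50 mmHg per hour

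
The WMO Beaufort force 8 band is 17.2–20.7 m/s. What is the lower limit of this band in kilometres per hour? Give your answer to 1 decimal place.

17.2–20.7 m/s × 3.6 = 61.9–74.5 km/h.

61.9 km/h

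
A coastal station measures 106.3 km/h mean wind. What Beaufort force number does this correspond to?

106.3 km/h = 29.5 m/s, which is Beaufort 11 (violent storm, 28.5–32.6 m/s).

Beaufort force 11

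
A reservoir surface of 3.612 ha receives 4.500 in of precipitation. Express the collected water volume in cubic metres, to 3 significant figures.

4130 cubic metres

Depth: 4.500 in × 25.4 = 114.3 mm.
Area: 3.612 ha = 36120 m².
1 mm over 1 m² is 1 L, so volume = 114.3 × 36120 = 4128516 L = 4130 m³.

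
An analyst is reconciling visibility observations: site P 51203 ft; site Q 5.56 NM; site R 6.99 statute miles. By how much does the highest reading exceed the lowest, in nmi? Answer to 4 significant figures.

2.867 nmi

site P: 51203 ft = 8.42693 nmi.
site R: 6.99 SM = 6.07414 nmi.
Spread: 8.42693 − 5.56000 = 2.867 nmi.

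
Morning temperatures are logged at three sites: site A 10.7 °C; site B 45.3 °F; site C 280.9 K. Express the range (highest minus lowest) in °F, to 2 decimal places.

site B: 45.3 °F = 7.389 °C.
site C: 280.9 K = 7.750 °C.
Spread: 10.700 − 7.389 = 3.311 °C = 5.96 °F.

5.96 °F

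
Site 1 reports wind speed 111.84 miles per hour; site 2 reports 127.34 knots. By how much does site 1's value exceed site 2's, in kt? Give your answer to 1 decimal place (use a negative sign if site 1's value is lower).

site 1: 111.84 mph = 97.186 kt.
Difference: 97.186 − 127.340 = -30.2 kt.

-30.2 kt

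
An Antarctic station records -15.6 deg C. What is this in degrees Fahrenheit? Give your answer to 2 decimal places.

°F = °C × 9/5 + 32 = -15.6 × 1.8 + 32 = 3.92 °F.

3.92 °F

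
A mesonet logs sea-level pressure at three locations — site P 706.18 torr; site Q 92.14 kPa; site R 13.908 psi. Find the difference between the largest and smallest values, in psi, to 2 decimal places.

0.54 psi

site P: 706.18 mmHg = 13.6552 psi.
site Q: 92.14 kPa = 13.3638 psi.
Spread: 13.9080 − 13.3638 = 0.54 psi.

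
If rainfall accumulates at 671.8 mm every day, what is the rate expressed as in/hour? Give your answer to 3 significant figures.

1.10 in/hour

671.8 mm/day × 0.0393701 in/mm × 0.0416667 day/hour = 1.10 in/hour.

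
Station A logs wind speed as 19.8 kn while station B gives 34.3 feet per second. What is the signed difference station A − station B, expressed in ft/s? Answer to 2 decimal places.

-0.88 ft/s

station A: 19.8 kt = 33.4186 ft/s.
Difference: 33.4186 − 34.3000 = -0.88 ft/s.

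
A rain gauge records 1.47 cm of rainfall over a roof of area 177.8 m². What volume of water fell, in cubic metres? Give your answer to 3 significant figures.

2.61 cubic metres

Depth: 1.47 cm × 10 = 14.7 mm.
1 mm over 1 m² is 1 L, so volume = 14.7 × 177.8 = 2613.66 L = 2.61 m³.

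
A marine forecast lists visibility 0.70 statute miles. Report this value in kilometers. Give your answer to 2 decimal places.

1 SM = 1.60934 km, so 0.70 × 1.60934 = 1.13 km.

1.13 km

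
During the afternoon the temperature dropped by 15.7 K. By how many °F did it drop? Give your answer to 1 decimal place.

Converting a difference, only the 9/5 scale factor applies: Δ°F = 15.7 × 1.8 = 28.3 °F.

28.3 °F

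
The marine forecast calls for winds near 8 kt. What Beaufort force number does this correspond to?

Beaufort force 3

8 kt lies in the Beaufort 3 band (gentle breeze, 7–10 kt).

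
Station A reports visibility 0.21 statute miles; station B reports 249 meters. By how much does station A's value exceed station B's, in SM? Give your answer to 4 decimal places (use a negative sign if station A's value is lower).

0.0553 SM

station B: 249 m = 0.154721 SM.
Difference: 0.210000 − 0.154721 = 0.0553 SM.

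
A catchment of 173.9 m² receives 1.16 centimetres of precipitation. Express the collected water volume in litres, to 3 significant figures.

2020 litres

Depth: 1.16 cm × 10 = 11.6 mm.
1 mm over 1 m² is 1 L, so volume = 11.6 × 173.9 = 2017.24 L ≈ 2020 L.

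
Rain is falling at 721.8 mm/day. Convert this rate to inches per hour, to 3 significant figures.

1.18 in/hour

721.8 mm/day × 0.0393701 in/mm × 0.0416667 day/hour = 1.18 in/hour.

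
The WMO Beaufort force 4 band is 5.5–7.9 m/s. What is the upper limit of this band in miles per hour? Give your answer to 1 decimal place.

17.7 mph

5.5–7.9 m/s × 2.237 = 12.3–17.7 mph.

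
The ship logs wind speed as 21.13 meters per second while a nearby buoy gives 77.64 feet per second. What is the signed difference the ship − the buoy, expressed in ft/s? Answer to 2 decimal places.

the ship: 21.13 m/s = 69.3241 ft/s.
Difference: 69.3241 − 77.6400 = -8.32 ft/s.

-8.32 ft/s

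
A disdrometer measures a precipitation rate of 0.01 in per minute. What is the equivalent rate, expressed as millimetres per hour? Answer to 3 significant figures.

15.2 mm/hour

0.01 in/minute × 25.4 mm/in × 60 minute/hour = 15.2 mm/hour.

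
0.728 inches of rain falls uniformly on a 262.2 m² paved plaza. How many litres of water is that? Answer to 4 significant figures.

Depth: 0.728 in × 25.4 = 18.4912 mm.
1 mm over 1 m² is 1 L, so volume = 18.4912 × 262.2 = 4848.3926 L ≈ 4848 L.

4848 litres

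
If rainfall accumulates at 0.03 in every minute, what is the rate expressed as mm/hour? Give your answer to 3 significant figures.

0.03 in/minute × 25.4 mm/in × 60 minute/hour = 45.7 mm/hour.

45.7 mm/hour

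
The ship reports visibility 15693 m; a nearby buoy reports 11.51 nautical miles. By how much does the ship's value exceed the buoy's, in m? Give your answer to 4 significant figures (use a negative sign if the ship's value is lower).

-5624 m

the buoy: 11.51 nmi = 21316.52 m.
Difference: 15693.00 − 21316.52 = -5624 m.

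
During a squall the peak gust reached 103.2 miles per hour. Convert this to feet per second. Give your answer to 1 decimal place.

1 mph = 1.46667 ft/s, so 103.2 × 1.46667 = 151.4 ft/s.

151.4 ft/s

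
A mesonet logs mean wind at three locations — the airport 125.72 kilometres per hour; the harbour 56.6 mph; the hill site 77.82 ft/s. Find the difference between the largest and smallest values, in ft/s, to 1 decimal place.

36.8 ft/s

the airport: 125.72 km/h = 114.574 ft/s.
the harbour: 56.6 mph = 83.013 ft/s.
Spread: 114.574 − 77.820 = 36.8 ft/s.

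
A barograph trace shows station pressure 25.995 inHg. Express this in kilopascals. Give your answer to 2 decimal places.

1 inHg = 3.38639 kPa, so 25.995 × 3.38639 = 88.03 kPa.

88.03 kPa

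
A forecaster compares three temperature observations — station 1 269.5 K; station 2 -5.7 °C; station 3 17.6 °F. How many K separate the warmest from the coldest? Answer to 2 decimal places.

4.35 K

station 1: 269.5 K = -3.650 °C.
station 3: 17.6 °F = -8.000 °C.
Spread: (-3.650) − (-8.000) = 4.350 °C.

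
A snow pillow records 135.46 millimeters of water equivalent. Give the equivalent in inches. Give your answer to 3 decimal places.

5.333 in

1 mm = 0.0393701 in, so 135.46 × 0.0393701 = 5.333 in.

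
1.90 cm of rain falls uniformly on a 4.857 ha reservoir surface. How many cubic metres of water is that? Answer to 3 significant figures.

Depth: 1.90 cm × 10 = 19 mm.
Area: 4.857 ha = 48570 m².
1 mm over 1 m² is 1 L, so volume = 19 × 48570 = 922830 L = 923 m³.

923 cubic metres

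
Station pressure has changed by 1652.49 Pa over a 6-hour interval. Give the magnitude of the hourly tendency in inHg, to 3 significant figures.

0.0813 inHg per hour

1652.49 Pa / 6 h × 0.0002953 inHg/Pa = 0.0813 inHg/h.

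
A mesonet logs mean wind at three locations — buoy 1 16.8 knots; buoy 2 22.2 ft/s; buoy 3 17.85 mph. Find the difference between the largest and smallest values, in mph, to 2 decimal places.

4.20 mph

buoy 1: 16.8 kt = 19.3331 mph.
buoy 2: 22.2 ft/s = 15.1364 mph.
Spread: 19.3331 − 15.1364 = 4.20 mph.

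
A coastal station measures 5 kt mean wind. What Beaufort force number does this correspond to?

5 kt lies in the Beaufort 2 band (light breeze, 4–6 kt).

Beaufort force 2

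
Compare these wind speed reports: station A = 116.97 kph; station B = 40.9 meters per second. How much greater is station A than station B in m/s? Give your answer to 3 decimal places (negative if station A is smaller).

station A: 116.97 km/h = 32.49167 m/s.
Difference: 32.49167 − 40.90000 = -8.408 m/s.

-8.408 m/s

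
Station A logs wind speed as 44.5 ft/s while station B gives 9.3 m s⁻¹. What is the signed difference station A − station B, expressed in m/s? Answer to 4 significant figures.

4.264 m/s

station A: 44.5 ft/s = 13.56360 m/s.
Difference: 13.56360 − 9.30000 = 4.264 m/s.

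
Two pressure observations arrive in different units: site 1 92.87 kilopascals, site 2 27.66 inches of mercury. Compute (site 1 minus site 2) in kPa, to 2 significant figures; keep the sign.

site 2: 27.66 inHg = 93.6675 kPa.
Difference: 92.8700 − 93.6675 = -0.80 kPa.

-0.80 kPa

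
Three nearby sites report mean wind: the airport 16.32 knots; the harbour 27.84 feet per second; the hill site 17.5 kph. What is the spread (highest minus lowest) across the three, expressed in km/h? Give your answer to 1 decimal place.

13.0 km/h

the airport: 16.32 kt = 30.225 km/h.
the harbour: 27.84 ft/s = 30.548 km/h.
Spread: 30.548 − 17.500 = 13.0 km/h.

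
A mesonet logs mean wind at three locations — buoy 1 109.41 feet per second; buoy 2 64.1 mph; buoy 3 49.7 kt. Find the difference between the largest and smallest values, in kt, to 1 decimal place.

15.1 kt

buoy 1: 109.41 ft/s = 64.824 kt.
buoy 2: 64.1 mph = 55.701 kt.
Spread: 64.824 − 49.700 = 15.1 kt.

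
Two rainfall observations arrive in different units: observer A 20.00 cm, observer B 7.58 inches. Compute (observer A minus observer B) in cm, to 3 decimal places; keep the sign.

0.747 cm

observer B: 7.58 in = 19.25320 cm.
Difference: 20.00000 − 19.25320 = 0.747 cm.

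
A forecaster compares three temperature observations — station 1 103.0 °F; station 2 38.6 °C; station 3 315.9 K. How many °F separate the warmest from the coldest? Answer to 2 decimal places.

7.47 °F

station 1: 103.0 °F = 39.444 °C.
station 3: 315.9 K = 42.750 °C.
Spread: 42.750 − 38.600 = 4.150 °C = 7.47 °F.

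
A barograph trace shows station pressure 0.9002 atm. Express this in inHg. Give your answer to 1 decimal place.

26.9 inHg

1 atm = 29.9213 inHg, so 0.9002 × 29.9213 = 26.9 inHg.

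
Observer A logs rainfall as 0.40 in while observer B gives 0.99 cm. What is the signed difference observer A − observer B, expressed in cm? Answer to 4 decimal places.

0.0260 cm

observer A: 0.40 in = 1.016000 cm.
Difference: 1.016000 − 0.990000 = 0.0260 cm.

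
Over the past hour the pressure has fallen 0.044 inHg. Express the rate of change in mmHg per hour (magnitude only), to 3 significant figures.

0.044 inHg / 1 h × 25.4 mmHg/inHg = 1.12 mmHg/h.

1.12 mmHg per hour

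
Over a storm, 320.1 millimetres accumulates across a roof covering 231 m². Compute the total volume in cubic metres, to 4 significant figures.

73.94 cubic metres

1 mm over 1 m² is 1 L, so volume = 320.1 × 231 = 73943.1 L = 73.94 m³.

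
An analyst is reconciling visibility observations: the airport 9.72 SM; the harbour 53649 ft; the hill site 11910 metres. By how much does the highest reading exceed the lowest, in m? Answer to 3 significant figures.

4440 m

the airport: 9.72 SM = 15642.82 m.
the harbour: 53649 ft = 16352.22 m.
Spread: 16352.22 − 11910.00 = 4440 m.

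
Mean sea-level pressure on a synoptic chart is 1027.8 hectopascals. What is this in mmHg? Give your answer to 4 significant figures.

1 hPa = 0.750062 mmHg, so 1027.8 × 0.750062 = 770.9 mmHg.

770.9 mmHg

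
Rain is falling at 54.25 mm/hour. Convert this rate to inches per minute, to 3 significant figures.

0.0356 in/minute

54.25 mm/hour × 0.0393701 in/mm × 0.0166667 hour/minute = 0.0356 in/minute.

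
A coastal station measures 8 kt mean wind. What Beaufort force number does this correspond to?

Beaufort force 3

8 kt lies in the Beaufort 3 band (gentle breeze, 7–10 kt).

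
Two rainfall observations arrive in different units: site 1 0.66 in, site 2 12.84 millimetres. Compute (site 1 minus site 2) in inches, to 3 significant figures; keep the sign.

0.154 in

site 2: 12.84 mm = 0.50551 in.
Difference: 0.66000 − 0.50551 = 0.154 in.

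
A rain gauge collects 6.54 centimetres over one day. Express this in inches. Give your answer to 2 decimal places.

1 cm = 0.393701 in, so 6.54 × 0.393701 = 2.57 in.

2.57 in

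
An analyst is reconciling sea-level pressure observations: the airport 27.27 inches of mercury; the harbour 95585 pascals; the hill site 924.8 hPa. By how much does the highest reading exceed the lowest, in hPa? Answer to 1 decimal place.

32.4 hPa

the airport: 27.27 inHg = 923.468 hPa.
the harbour: 95585 Pa = 955.850 hPa.
Spread: 955.850 − 923.468 = 32.4 hPa.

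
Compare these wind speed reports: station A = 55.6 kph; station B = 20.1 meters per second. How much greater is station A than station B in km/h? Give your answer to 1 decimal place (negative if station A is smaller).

-16.8 km/h

station B: 20.1 m/s = 72.360 km/h.
Difference: 55.600 − 72.360 = -16.8 km/h.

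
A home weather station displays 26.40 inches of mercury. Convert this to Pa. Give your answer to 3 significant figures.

1 inHg = 3386.39 Pa, so 26.40 × 3386.39 = 89400 Pa.

89400 Pa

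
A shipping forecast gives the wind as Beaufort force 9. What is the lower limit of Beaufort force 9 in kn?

41 kt

Beaufort 9 (strong gale) spans 41–47 knots.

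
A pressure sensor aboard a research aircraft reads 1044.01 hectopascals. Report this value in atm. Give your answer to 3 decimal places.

1.030 atm

1 hPa = 0.000986923 atm, so 1044.01 × 0.000986923 = 1.030 atm.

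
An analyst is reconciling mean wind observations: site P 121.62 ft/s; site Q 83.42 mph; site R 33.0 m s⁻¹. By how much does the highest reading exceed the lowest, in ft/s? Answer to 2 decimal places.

site Q: 83.42 mph = 122.3493 ft/s.
site R: 33.0 m/s = 108.2677 ft/s.
Spread: 122.3493 − 108.2677 = 14.08 ft/s.

14.08 ft/s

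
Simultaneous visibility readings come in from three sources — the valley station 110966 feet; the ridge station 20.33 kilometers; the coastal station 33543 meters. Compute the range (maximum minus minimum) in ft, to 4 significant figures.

44270 ft

the ridge station: 20.33 km = 66699.48 ft.
the coastal station: 33543 m = 110049.21 ft.
Spread: 110966.00 − 66699.48 = 44270 ft.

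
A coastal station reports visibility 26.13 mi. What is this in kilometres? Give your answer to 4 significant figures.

42.05 km

1 SM = 1.60934 km, so 26.13 × 1.60934 = 42.05 km.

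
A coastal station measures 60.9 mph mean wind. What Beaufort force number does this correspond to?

Beaufort force 10

60.9 mph = 27.2 m/s, which is Beaufort 10 (storm, 24.5–28.4 m/s).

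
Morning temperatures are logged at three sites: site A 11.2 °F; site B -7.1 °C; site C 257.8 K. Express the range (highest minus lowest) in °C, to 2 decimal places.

8.25 °C

site A: 11.2 °F = -11.556 °C.
site C: 257.8 K = -15.350 °C.
Spread: (-7.100) − (-15.350) = 8.250 °C.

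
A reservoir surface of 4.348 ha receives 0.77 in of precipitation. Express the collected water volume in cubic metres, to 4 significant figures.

850.4 cubic metres

Depth: 0.77 in × 25.4 = 19.558 mm.
Area: 4.348 ha = 43480 m².
1 mm over 1 m² is 1 L, so volume = 19.558 × 43480 = 850381.84 L = 850.4 m³.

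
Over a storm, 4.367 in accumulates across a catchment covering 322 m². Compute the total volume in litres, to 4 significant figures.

35720 litres

Depth: 4.367 in × 25.4 = 110.9218 mm.
1 mm over 1 m² is 1 L, so volume = 110.9218 × 322 = 35716.82 L ≈ 35720 L.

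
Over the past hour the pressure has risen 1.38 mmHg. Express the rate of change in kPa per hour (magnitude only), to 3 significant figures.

0.184 kPa per hour

1.38 mmHg / 1 h × 0.133322 kPa/mmHg = 0.184 kPa/h.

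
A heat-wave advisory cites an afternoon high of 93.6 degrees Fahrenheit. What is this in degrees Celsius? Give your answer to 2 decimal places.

34.22 °C

°C = (°F − 32) × 5/9 = (93.6 − 32) / 1.8 = 34.22 °C.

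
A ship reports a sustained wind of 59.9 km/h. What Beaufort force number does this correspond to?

Beaufort force 7

59.9 km/h = 16.6 m/s, which is Beaufort 7 (near gale, 13.9–17.1 m/s).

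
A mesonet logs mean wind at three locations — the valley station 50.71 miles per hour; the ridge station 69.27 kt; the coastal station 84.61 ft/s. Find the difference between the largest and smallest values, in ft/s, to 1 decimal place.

42.5 ft/s

the valley station: 50.71 mph = 74.375 ft/s.
the ridge station: 69.27 kt = 116.915 ft/s.
Spread: 116.915 − 74.375 = 42.5 ft/s.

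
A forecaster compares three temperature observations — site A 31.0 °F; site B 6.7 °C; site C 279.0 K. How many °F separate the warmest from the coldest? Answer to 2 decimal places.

site A: 31.0 °F = -0.556 °C.
site C: 279.0 K = 5.850 °C.
Spread: 6.700 − (-0.556) = 7.256 °C = 13.06 °F.

13.06 °F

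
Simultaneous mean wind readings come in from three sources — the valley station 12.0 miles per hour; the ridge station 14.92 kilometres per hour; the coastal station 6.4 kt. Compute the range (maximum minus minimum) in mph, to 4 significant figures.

4.635 mph

the ridge station: 14.92 km/h = 9.27086 mph.
the coastal station: 6.4 kt = 7.36499 mph.
Spread: 12.00000 − 7.36499 = 4.635 mph.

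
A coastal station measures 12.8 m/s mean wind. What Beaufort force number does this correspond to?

12.8 m/s lies in the Beaufort 6 band (strong breeze, 10.8–13.8 m/s).

Beaufort force 6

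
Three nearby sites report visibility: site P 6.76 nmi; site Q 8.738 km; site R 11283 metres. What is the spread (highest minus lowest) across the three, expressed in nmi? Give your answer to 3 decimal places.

site Q: 8.738 km = 4.71814 nmi.
site R: 11283 m = 6.09233 nmi.
Spread: 6.76000 − 4.71814 = 2.042 nmi.

2.042 nmi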